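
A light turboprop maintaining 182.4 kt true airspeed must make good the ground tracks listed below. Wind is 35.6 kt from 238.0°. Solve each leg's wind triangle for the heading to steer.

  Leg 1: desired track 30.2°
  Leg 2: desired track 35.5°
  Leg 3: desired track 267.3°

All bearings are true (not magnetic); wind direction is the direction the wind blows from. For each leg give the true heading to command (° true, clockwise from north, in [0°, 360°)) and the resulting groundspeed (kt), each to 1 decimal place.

Leg 1: heading=25.0°, groundspeed=213.1 kt
Leg 2: heading=31.2°, groundspeed=214.8 kt
Leg 3: heading=261.8°, groundspeed=150.5 kt

Leg 1: desired track 30.2°; wind correction -5.2° → command heading 25.0°, groundspeed 213.1 kt
Leg 2: desired track 35.5°; wind correction -4.3° → command heading 31.2°, groundspeed 214.8 kt
Leg 3: desired track 267.3°; wind correction -5.5° → command heading 261.8°, groundspeed 150.5 kt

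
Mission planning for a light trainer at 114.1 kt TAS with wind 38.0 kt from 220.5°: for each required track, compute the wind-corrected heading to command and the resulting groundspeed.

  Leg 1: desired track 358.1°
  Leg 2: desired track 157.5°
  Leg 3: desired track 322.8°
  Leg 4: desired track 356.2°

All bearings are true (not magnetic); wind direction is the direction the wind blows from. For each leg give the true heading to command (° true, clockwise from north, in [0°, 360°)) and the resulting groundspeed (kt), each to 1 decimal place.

Leg 1: desired track 358.1°; wind correction -13.0° → command heading 345.1°, groundspeed 139.2 kt
Leg 2: desired track 157.5°; wind correction +17.3° → command heading 174.8°, groundspeed 91.7 kt
Leg 3: desired track 322.8°; wind correction -19.0° → command heading 303.8°, groundspeed 116.0 kt
Leg 4: desired track 356.2°; wind correction -13.5° → command heading 342.7°, groundspeed 138.2 kt

Leg 1: heading=345.1°, groundspeed=139.2 kt
Leg 2: heading=174.8°, groundspeed=91.7 kt
Leg 3: heading=303.8°, groundspeed=116.0 kt
Leg 4: heading=342.7°, groundspeed=138.2 kt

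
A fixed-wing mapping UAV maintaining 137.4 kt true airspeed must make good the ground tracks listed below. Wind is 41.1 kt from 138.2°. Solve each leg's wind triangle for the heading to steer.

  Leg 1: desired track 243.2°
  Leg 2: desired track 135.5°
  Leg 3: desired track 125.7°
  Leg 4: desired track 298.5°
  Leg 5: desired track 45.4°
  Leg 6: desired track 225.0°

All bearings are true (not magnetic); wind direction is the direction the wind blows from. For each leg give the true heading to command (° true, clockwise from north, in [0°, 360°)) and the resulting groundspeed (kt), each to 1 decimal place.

Leg 1: heading=226.4°, groundspeed=142.2 kt
Leg 2: heading=136.3°, groundspeed=96.3 kt
Leg 3: heading=129.4°, groundspeed=97.0 kt
Leg 4: heading=292.7°, groundspeed=175.4 kt
Leg 5: heading=62.8°, groundspeed=133.1 kt
Leg 6: heading=207.6°, groundspeed=128.8 kt

Leg 1: desired track 243.2°; wind correction -16.8° → command heading 226.4°, groundspeed 142.2 kt
Leg 2: desired track 135.5°; wind correction +0.8° → command heading 136.3°, groundspeed 96.3 kt
Leg 3: desired track 125.7°; wind correction +3.7° → command heading 129.4°, groundspeed 97.0 kt
Leg 4: desired track 298.5°; wind correction -5.8° → command heading 292.7°, groundspeed 175.4 kt
Leg 5: desired track 45.4°; wind correction +17.4° → command heading 62.8°, groundspeed 133.1 kt
Leg 6: desired track 225.0°; wind correction -17.4° → command heading 207.6°, groundspeed 128.8 kt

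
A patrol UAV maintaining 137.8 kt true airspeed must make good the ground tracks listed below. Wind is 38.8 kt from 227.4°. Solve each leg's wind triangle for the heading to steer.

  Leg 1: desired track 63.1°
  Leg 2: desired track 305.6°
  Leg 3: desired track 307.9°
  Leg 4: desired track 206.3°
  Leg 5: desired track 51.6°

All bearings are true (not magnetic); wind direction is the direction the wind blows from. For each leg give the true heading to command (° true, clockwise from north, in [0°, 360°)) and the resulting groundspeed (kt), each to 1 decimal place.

Leg 1: desired track 63.1°; wind correction +4.4° → command heading 67.5°, groundspeed 174.8 kt
Leg 2: desired track 305.6°; wind correction -16.0° → command heading 289.6°, groundspeed 124.5 kt
Leg 3: desired track 307.9°; wind correction -16.1° → command heading 291.8°, groundspeed 126.0 kt
Leg 4: desired track 206.3°; wind correction +5.8° → command heading 212.1°, groundspeed 100.9 kt
Leg 5: desired track 51.6°; wind correction +1.2° → command heading 52.8°, groundspeed 176.5 kt

Leg 1: heading=67.5°, groundspeed=174.8 kt
Leg 2: heading=289.6°, groundspeed=124.5 kt
Leg 3: heading=291.8°, groundspeed=126.0 kt
Leg 4: heading=212.1°, groundspeed=100.9 kt
Leg 5: heading=52.8°, groundspeed=176.5 kt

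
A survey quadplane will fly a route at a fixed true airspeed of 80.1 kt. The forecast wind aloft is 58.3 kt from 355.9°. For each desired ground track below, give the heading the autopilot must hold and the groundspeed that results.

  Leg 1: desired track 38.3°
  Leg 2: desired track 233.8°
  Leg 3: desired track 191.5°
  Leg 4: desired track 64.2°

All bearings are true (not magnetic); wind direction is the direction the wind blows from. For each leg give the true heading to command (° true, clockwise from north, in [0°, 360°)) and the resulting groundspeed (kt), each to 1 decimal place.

Leg 1: heading=8.9°, groundspeed=26.7 kt
Leg 2: heading=271.9°, groundspeed=94.0 kt
Leg 3: heading=202.8°, groundspeed=134.7 kt
Leg 4: heading=21.6°, groundspeed=37.5 kt

Leg 1: desired track 38.3°; wind correction -29.4° → command heading 8.9°, groundspeed 26.7 kt
Leg 2: desired track 233.8°; wind correction +38.1° → command heading 271.9°, groundspeed 94.0 kt
Leg 3: desired track 191.5°; wind correction +11.3° → command heading 202.8°, groundspeed 134.7 kt
Leg 4: desired track 64.2°; wind correction -42.6° → command heading 21.6°, groundspeed 37.5 kt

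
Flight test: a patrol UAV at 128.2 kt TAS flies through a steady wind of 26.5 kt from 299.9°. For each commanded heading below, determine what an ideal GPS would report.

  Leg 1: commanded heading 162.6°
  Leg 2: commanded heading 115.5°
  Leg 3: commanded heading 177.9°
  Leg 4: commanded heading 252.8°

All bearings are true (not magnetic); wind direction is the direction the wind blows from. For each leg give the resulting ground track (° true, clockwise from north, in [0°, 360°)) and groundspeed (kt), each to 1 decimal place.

Leg 1: heading 162.6°; drift -6.9° → track 155.7°, groundspeed 148.8 kt
Leg 2: heading 115.5°; drift +0.8° → track 116.3°, groundspeed 154.6 kt
Leg 3: heading 177.9°; drift -9.0° → track 168.9°, groundspeed 144.0 kt
Leg 4: heading 252.8°; drift -10.0° → track 242.8°, groundspeed 111.9 kt

Leg 1: track=155.7°, groundspeed=148.8 kt
Leg 2: track=116.3°, groundspeed=154.6 kt
Leg 3: track=168.9°, groundspeed=144.0 kt
Leg 4: track=242.8°, groundspeed=111.9 kt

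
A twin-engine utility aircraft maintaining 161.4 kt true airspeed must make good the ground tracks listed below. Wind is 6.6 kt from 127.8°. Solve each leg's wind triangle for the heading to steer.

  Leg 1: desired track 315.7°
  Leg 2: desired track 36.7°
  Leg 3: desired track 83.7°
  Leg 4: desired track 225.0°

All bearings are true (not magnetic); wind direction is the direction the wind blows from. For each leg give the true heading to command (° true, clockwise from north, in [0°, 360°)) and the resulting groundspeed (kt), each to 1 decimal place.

Leg 1: heading=316.0°, groundspeed=167.9 kt
Leg 2: heading=39.0°, groundspeed=161.4 kt
Leg 3: heading=85.3°, groundspeed=156.6 kt
Leg 4: heading=222.7°, groundspeed=162.1 kt

Leg 1: desired track 315.7°; wind correction +0.3° → command heading 316.0°, groundspeed 167.9 kt
Leg 2: desired track 36.7°; wind correction +2.3° → command heading 39.0°, groundspeed 161.4 kt
Leg 3: desired track 83.7°; wind correction +1.6° → command heading 85.3°, groundspeed 156.6 kt
Leg 4: desired track 225.0°; wind correction -2.3° → command heading 222.7°, groundspeed 162.1 kt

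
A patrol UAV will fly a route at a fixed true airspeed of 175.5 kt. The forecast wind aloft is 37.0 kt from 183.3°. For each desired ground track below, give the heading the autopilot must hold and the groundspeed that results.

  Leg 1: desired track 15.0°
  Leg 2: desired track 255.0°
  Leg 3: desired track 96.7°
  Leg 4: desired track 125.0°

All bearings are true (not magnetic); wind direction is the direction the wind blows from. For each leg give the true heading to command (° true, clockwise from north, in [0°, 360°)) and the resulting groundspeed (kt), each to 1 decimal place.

Leg 1: heading=17.5°, groundspeed=211.6 kt
Leg 2: heading=243.5°, groundspeed=160.3 kt
Leg 3: heading=108.8°, groundspeed=169.4 kt
Leg 4: heading=135.3°, groundspeed=153.2 kt

Leg 1: desired track 15.0°; wind correction +2.5° → command heading 17.5°, groundspeed 211.6 kt
Leg 2: desired track 255.0°; wind correction -11.5° → command heading 243.5°, groundspeed 160.3 kt
Leg 3: desired track 96.7°; wind correction +12.1° → command heading 108.8°, groundspeed 169.4 kt
Leg 4: desired track 125.0°; wind correction +10.3° → command heading 135.3°, groundspeed 153.2 kt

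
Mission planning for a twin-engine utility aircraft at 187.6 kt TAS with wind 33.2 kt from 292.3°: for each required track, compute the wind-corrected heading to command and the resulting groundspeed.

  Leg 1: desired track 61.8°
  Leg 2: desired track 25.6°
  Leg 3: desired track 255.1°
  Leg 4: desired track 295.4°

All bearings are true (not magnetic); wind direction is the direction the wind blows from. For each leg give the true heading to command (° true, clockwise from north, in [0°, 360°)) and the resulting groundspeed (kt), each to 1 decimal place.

Leg 1: heading=54.0°, groundspeed=207.0 kt
Leg 2: heading=15.4°, groundspeed=186.6 kt
Leg 3: heading=261.2°, groundspeed=160.1 kt
Leg 4: heading=294.9°, groundspeed=154.4 kt

Leg 1: desired track 61.8°; wind correction -7.8° → command heading 54.0°, groundspeed 207.0 kt
Leg 2: desired track 25.6°; wind correction -10.2° → command heading 15.4°, groundspeed 186.6 kt
Leg 3: desired track 255.1°; wind correction +6.1° → command heading 261.2°, groundspeed 160.1 kt
Leg 4: desired track 295.4°; wind correction -0.5° → command heading 294.9°, groundspeed 154.4 kt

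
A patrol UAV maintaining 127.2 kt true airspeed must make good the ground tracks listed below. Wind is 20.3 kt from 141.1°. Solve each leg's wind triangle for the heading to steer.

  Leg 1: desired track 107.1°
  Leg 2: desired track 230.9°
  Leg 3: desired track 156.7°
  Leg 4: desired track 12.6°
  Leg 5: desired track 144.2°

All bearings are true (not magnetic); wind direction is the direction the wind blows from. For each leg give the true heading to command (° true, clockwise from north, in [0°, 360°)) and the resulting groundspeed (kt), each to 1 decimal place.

Leg 1: heading=112.2°, groundspeed=109.9 kt
Leg 2: heading=221.7°, groundspeed=125.5 kt
Leg 3: heading=154.2°, groundspeed=107.5 kt
Leg 4: heading=19.8°, groundspeed=138.8 kt
Leg 5: heading=143.7°, groundspeed=106.9 kt

Leg 1: desired track 107.1°; wind correction +5.1° → command heading 112.2°, groundspeed 109.9 kt
Leg 2: desired track 230.9°; wind correction -9.2° → command heading 221.7°, groundspeed 125.5 kt
Leg 3: desired track 156.7°; wind correction -2.5° → command heading 154.2°, groundspeed 107.5 kt
Leg 4: desired track 12.6°; wind correction +7.2° → command heading 19.8°, groundspeed 138.8 kt
Leg 5: desired track 144.2°; wind correction -0.5° → command heading 143.7°, groundspeed 106.9 kt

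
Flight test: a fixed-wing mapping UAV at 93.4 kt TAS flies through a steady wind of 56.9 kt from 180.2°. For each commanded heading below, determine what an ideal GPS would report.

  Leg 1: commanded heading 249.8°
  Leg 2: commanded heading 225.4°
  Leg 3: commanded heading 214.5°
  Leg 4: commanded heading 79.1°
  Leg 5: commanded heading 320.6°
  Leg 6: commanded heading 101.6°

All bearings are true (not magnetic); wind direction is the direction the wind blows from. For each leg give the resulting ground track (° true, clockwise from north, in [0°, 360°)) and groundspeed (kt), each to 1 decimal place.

Leg 1: heading 249.8°; drift +35.9° → track 285.7°, groundspeed 90.9 kt
Leg 2: heading 225.4°; drift +37.1° → track 262.5°, groundspeed 66.9 kt
Leg 3: heading 214.5°; drift +34.6° → track 249.1°, groundspeed 56.4 kt
Leg 4: heading 79.1°; drift -28.1° → track 51.0°, groundspeed 118.4 kt
Leg 5: heading 320.6°; drift +14.8° → track 335.4°, groundspeed 142.0 kt
Leg 6: heading 101.6°; drift -34.2° → track 67.4°, groundspeed 99.3 kt

Leg 1: track=285.7°, groundspeed=90.9 kt
Leg 2: track=262.5°, groundspeed=66.9 kt
Leg 3: track=249.1°, groundspeed=56.4 kt
Leg 4: track=51.0°, groundspeed=118.4 kt
Leg 5: track=335.4°, groundspeed=142.0 kt
Leg 6: track=67.4°, groundspeed=99.3 kt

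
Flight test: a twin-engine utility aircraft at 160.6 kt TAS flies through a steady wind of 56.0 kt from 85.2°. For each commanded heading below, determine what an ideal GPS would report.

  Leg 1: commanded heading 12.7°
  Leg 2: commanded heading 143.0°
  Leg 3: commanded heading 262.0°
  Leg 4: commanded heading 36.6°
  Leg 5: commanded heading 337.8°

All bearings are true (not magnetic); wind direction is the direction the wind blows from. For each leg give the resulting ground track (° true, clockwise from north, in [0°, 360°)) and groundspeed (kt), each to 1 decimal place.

Leg 1: heading 12.7°; drift -20.4° → track 352.3°, groundspeed 153.4 kt
Leg 2: heading 143.0°; drift +19.9° → track 162.9°, groundspeed 139.1 kt
Leg 3: heading 262.0°; drift +0.8° → track 262.8°, groundspeed 216.5 kt
Leg 4: heading 36.6°; drift -18.8° → track 17.8°, groundspeed 130.5 kt
Leg 5: heading 337.8°; drift -16.8° → track 321.0°, groundspeed 185.2 kt

Leg 1: track=352.3°, groundspeed=153.4 kt
Leg 2: track=162.9°, groundspeed=139.1 kt
Leg 3: track=262.8°, groundspeed=216.5 kt
Leg 4: track=17.8°, groundspeed=130.5 kt
Leg 5: track=321.0°, groundspeed=185.2 kt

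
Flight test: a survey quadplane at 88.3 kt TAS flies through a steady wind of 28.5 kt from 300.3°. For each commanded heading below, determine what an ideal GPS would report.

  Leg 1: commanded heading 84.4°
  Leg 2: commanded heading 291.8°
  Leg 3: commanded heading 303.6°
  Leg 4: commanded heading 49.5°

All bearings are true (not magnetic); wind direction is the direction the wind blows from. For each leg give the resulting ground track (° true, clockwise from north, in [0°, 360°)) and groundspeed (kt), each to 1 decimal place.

Leg 1: heading 84.4°; drift +8.5° → track 92.9°, groundspeed 112.6 kt
Leg 2: heading 291.8°; drift -4.0° → track 287.8°, groundspeed 60.3 kt
Leg 3: heading 303.6°; drift +1.6° → track 305.2°, groundspeed 59.9 kt
Leg 4: heading 49.5°; drift +15.4° → track 64.9°, groundspeed 101.3 kt

Leg 1: track=92.9°, groundspeed=112.6 kt
Leg 2: track=287.8°, groundspeed=60.3 kt
Leg 3: track=305.2°, groundspeed=59.9 kt
Leg 4: track=64.9°, groundspeed=101.3 kt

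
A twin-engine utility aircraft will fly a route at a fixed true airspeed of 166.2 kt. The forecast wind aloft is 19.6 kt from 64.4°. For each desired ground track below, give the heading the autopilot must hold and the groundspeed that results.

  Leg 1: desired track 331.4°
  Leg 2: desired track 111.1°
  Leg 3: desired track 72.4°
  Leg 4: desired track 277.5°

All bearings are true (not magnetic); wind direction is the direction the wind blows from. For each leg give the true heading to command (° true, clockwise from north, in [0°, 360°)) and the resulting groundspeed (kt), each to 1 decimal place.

Leg 1: desired track 331.4°; wind correction +6.8° → command heading 338.2°, groundspeed 166.1 kt
Leg 2: desired track 111.1°; wind correction -4.9° → command heading 106.2°, groundspeed 152.1 kt
Leg 3: desired track 72.4°; wind correction -0.9° → command heading 71.5°, groundspeed 146.8 kt
Leg 4: desired track 277.5°; wind correction +3.7° → command heading 281.2°, groundspeed 182.3 kt

Leg 1: heading=338.2°, groundspeed=166.1 kt
Leg 2: heading=106.2°, groundspeed=152.1 kt
Leg 3: heading=71.5°, groundspeed=146.8 kt
Leg 4: heading=281.2°, groundspeed=182.3 kt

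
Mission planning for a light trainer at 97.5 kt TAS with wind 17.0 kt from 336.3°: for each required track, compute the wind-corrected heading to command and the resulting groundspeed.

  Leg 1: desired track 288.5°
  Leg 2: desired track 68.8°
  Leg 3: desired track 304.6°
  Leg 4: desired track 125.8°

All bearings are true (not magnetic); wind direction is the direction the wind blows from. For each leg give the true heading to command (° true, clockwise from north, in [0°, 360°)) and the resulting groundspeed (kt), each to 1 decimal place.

Leg 1: heading=295.9°, groundspeed=85.3 kt
Leg 2: heading=58.8°, groundspeed=96.8 kt
Leg 3: heading=309.9°, groundspeed=82.6 kt
Leg 4: heading=120.7°, groundspeed=111.8 kt

Leg 1: desired track 288.5°; wind correction +7.4° → command heading 295.9°, groundspeed 85.3 kt
Leg 2: desired track 68.8°; wind correction -10.0° → command heading 58.8°, groundspeed 96.8 kt
Leg 3: desired track 304.6°; wind correction +5.3° → command heading 309.9°, groundspeed 82.6 kt
Leg 4: desired track 125.8°; wind correction -5.1° → command heading 120.7°, groundspeed 111.8 kt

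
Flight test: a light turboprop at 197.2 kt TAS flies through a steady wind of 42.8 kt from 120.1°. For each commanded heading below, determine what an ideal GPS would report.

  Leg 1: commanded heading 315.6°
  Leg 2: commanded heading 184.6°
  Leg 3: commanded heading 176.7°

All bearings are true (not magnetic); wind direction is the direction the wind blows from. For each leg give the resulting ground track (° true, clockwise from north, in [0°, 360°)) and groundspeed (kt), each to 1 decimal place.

Leg 1: track=312.9°, groundspeed=238.7 kt
Leg 2: track=196.8°, groundspeed=182.9 kt
Leg 3: track=188.3°, groundspeed=177.3 kt

Leg 1: heading 315.6°; drift -2.7° → track 312.9°, groundspeed 238.7 kt
Leg 2: heading 184.6°; drift +12.2° → track 196.8°, groundspeed 182.9 kt
Leg 3: heading 176.7°; drift +11.6° → track 188.3°, groundspeed 177.3 kt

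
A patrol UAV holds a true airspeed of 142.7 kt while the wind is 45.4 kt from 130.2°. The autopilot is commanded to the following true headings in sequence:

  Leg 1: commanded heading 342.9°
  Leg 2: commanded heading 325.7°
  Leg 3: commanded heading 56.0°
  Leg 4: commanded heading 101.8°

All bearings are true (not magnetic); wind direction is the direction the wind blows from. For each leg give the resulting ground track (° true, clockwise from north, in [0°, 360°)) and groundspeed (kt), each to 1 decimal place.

Leg 1: heading 342.9°; drift -7.7° → track 335.2°, groundspeed 182.6 kt
Leg 2: heading 325.7°; drift -3.7° → track 322.0°, groundspeed 186.8 kt
Leg 3: heading 56.0°; drift -18.5° → track 37.5°, groundspeed 137.5 kt
Leg 4: heading 101.8°; drift -11.9° → track 89.9°, groundspeed 105.0 kt

Leg 1: track=335.2°, groundspeed=182.6 kt
Leg 2: track=322.0°, groundspeed=186.8 kt
Leg 3: track=37.5°, groundspeed=137.5 kt
Leg 4: track=89.9°, groundspeed=105.0 kt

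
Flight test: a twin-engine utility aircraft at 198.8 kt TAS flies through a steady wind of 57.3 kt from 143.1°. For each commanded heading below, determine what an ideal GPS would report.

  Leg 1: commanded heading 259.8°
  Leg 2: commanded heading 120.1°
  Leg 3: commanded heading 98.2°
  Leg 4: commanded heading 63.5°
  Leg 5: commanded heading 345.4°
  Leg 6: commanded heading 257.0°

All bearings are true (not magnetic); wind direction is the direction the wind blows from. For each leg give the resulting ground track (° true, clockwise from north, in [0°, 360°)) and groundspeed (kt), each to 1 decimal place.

Leg 1: track=272.6°, groundspeed=230.3 kt
Leg 2: track=111.4°, groundspeed=147.8 kt
Leg 3: track=83.9°, groundspeed=163.3 kt
Leg 4: track=46.9°, groundspeed=196.7 kt
Leg 5: track=340.5°, groundspeed=252.8 kt
Leg 6: track=270.3°, groundspeed=228.1 kt

Leg 1: heading 259.8°; drift +12.8° → track 272.6°, groundspeed 230.3 kt
Leg 2: heading 120.1°; drift -8.7° → track 111.4°, groundspeed 147.8 kt
Leg 3: heading 98.2°; drift -14.3° → track 83.9°, groundspeed 163.3 kt
Leg 4: heading 63.5°; drift -16.6° → track 46.9°, groundspeed 196.7 kt
Leg 5: heading 345.4°; drift -4.9° → track 340.5°, groundspeed 252.8 kt
Leg 6: heading 257.0°; drift +13.3° → track 270.3°, groundspeed 228.1 kt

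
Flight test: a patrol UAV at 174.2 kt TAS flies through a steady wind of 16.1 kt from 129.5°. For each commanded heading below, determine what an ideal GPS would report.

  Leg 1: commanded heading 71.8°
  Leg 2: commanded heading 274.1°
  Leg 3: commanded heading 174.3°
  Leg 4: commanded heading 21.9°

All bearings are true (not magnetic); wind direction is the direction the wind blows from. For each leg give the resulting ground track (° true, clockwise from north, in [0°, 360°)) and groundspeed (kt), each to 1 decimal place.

Leg 1: track=67.1°, groundspeed=166.2 kt
Leg 2: track=277.0°, groundspeed=187.6 kt
Leg 3: track=178.3°, groundspeed=163.2 kt
Leg 4: track=17.0°, groundspeed=179.7 kt

Leg 1: heading 71.8°; drift -4.7° → track 67.1°, groundspeed 166.2 kt
Leg 2: heading 274.1°; drift +2.9° → track 277.0°, groundspeed 187.6 kt
Leg 3: heading 174.3°; drift +4.0° → track 178.3°, groundspeed 163.2 kt
Leg 4: heading 21.9°; drift -4.9° → track 17.0°, groundspeed 179.7 kt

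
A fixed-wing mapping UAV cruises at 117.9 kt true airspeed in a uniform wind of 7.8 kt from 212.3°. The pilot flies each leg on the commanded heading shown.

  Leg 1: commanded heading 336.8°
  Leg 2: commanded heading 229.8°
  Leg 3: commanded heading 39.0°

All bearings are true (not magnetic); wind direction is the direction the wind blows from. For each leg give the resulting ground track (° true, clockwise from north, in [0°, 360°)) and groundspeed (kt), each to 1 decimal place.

Leg 1: track=339.8°, groundspeed=122.5 kt
Leg 2: track=231.0°, groundspeed=110.5 kt
Leg 3: track=38.6°, groundspeed=125.7 kt

Leg 1: heading 336.8°; drift +3.0° → track 339.8°, groundspeed 122.5 kt
Leg 2: heading 229.8°; drift +1.2° → track 231.0°, groundspeed 110.5 kt
Leg 3: heading 39.0°; drift -0.4° → track 38.6°, groundspeed 125.7 kt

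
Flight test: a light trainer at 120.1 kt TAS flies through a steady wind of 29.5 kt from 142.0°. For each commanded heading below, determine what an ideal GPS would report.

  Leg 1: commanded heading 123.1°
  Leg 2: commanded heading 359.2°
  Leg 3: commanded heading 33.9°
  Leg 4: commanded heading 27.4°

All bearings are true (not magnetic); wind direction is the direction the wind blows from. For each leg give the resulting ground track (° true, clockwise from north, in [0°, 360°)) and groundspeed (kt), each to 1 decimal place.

Leg 1: heading 123.1°; drift -5.9° → track 117.2°, groundspeed 92.7 kt
Leg 2: heading 359.2°; drift -7.1° → track 352.1°, groundspeed 144.7 kt
Leg 3: heading 33.9°; drift -12.2° → track 21.7°, groundspeed 132.3 kt
Leg 4: heading 27.4°; drift -11.5° → track 15.9°, groundspeed 135.1 kt

Leg 1: track=117.2°, groundspeed=92.7 kt
Leg 2: track=352.1°, groundspeed=144.7 kt
Leg 3: track=21.7°, groundspeed=132.3 kt
Leg 4: track=15.9°, groundspeed=135.1 kt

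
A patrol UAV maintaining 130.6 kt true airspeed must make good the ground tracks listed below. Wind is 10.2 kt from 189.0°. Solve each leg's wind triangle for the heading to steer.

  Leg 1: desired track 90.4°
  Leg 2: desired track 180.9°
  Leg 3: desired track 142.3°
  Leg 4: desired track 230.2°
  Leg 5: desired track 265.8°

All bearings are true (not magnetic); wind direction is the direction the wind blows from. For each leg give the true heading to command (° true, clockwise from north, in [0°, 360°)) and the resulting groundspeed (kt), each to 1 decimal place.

Leg 1: heading=94.8°, groundspeed=131.7 kt
Leg 2: heading=181.5°, groundspeed=120.5 kt
Leg 3: heading=145.6°, groundspeed=123.4 kt
Leg 4: heading=227.3°, groundspeed=122.8 kt
Leg 5: heading=261.4°, groundspeed=127.9 kt

Leg 1: desired track 90.4°; wind correction +4.4° → command heading 94.8°, groundspeed 131.7 kt
Leg 2: desired track 180.9°; wind correction +0.6° → command heading 181.5°, groundspeed 120.5 kt
Leg 3: desired track 142.3°; wind correction +3.3° → command heading 145.6°, groundspeed 123.4 kt
Leg 4: desired track 230.2°; wind correction -2.9° → command heading 227.3°, groundspeed 122.8 kt
Leg 5: desired track 265.8°; wind correction -4.4° → command heading 261.4°, groundspeed 127.9 kt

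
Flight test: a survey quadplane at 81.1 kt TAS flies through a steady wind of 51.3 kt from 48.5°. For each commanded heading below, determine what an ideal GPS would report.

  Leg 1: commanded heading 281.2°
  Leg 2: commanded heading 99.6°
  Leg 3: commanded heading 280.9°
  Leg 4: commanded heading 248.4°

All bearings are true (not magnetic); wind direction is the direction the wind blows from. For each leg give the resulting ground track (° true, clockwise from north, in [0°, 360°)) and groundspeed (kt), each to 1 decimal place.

Leg 1: heading 281.2°; drift -20.0° → track 261.2°, groundspeed 119.4 kt
Leg 2: heading 99.6°; drift +39.2° → track 138.8°, groundspeed 63.1 kt
Leg 3: heading 280.9°; drift -19.9° → track 261.0°, groundspeed 119.5 kt
Leg 4: heading 248.4°; drift -7.7° → track 240.7°, groundspeed 130.5 kt

Leg 1: track=261.2°, groundspeed=119.4 kt
Leg 2: track=138.8°, groundspeed=63.1 kt
Leg 3: track=261.0°, groundspeed=119.5 kt
Leg 4: track=240.7°, groundspeed=130.5 kt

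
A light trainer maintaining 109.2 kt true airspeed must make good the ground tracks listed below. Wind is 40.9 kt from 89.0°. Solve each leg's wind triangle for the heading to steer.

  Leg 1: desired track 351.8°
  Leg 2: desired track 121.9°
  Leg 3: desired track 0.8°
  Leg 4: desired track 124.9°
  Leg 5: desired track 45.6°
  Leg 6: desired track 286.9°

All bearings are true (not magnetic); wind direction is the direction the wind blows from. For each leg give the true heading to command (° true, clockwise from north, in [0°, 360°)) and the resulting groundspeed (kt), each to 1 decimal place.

Leg 1: heading=13.6°, groundspeed=106.5 kt
Leg 2: heading=110.2°, groundspeed=72.6 kt
Leg 3: heading=22.8°, groundspeed=100.0 kt
Leg 4: heading=112.2°, groundspeed=73.4 kt
Leg 5: heading=60.5°, groundspeed=75.8 kt
Leg 6: heading=293.5°, groundspeed=147.4 kt

Leg 1: desired track 351.8°; wind correction +21.8° → command heading 13.6°, groundspeed 106.5 kt
Leg 2: desired track 121.9°; wind correction -11.7° → command heading 110.2°, groundspeed 72.6 kt
Leg 3: desired track 0.8°; wind correction +22.0° → command heading 22.8°, groundspeed 100.0 kt
Leg 4: desired track 124.9°; wind correction -12.7° → command heading 112.2°, groundspeed 73.4 kt
Leg 5: desired track 45.6°; wind correction +14.9° → command heading 60.5°, groundspeed 75.8 kt
Leg 6: desired track 286.9°; wind correction +6.6° → command heading 293.5°, groundspeed 147.4 kt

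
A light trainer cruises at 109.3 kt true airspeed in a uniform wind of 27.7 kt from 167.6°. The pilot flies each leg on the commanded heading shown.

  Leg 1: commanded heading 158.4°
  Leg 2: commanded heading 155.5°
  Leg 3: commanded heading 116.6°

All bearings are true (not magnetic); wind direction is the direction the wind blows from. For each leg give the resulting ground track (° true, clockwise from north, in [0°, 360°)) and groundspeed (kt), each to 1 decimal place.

Leg 1: track=155.3°, groundspeed=82.1 kt
Leg 2: track=151.5°, groundspeed=82.4 kt
Leg 3: track=103.4°, groundspeed=94.4 kt

Leg 1: heading 158.4°; drift -3.1° → track 155.3°, groundspeed 82.1 kt
Leg 2: heading 155.5°; drift -4.0° → track 151.5°, groundspeed 82.4 kt
Leg 3: heading 116.6°; drift -13.2° → track 103.4°, groundspeed 94.4 kt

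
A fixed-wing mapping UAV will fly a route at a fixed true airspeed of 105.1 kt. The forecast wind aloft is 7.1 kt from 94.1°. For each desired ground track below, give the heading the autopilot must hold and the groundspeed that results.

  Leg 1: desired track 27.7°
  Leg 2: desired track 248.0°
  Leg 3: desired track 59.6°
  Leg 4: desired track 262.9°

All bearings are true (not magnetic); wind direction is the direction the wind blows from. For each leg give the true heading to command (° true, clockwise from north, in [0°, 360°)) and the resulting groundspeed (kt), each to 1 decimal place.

Leg 1: desired track 27.7°; wind correction +3.5° → command heading 31.2°, groundspeed 102.1 kt
Leg 2: desired track 248.0°; wind correction -1.7° → command heading 246.3°, groundspeed 111.4 kt
Leg 3: desired track 59.6°; wind correction +2.2° → command heading 61.8°, groundspeed 99.2 kt
Leg 4: desired track 262.9°; wind correction -0.8° → command heading 262.1°, groundspeed 112.1 kt

Leg 1: heading=31.2°, groundspeed=102.1 kt
Leg 2: heading=246.3°, groundspeed=111.4 kt
Leg 3: heading=61.8°, groundspeed=99.2 kt
Leg 4: heading=262.1°, groundspeed=112.1 kt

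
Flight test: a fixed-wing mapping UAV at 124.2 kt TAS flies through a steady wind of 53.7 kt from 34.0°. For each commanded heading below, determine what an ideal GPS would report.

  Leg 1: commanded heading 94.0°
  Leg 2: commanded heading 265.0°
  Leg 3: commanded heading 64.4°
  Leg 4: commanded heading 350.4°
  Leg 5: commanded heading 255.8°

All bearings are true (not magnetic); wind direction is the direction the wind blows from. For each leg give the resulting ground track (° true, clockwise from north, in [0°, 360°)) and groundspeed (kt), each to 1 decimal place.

Leg 1: heading 94.0°; drift +25.5° → track 119.5°, groundspeed 107.9 kt
Leg 2: heading 265.0°; drift -14.8° → track 250.2°, groundspeed 163.4 kt
Leg 3: heading 64.4°; drift +19.2° → track 83.6°, groundspeed 82.5 kt
Leg 4: heading 350.4°; drift -23.5° → track 326.9°, groundspeed 93.0 kt
Leg 5: heading 255.8°; drift -12.3° → track 243.5°, groundspeed 168.1 kt

Leg 1: track=119.5°, groundspeed=107.9 kt
Leg 2: track=250.2°, groundspeed=163.4 kt
Leg 3: track=83.6°, groundspeed=82.5 kt
Leg 4: track=326.9°, groundspeed=93.0 kt
Leg 5: track=243.5°, groundspeed=168.1 kt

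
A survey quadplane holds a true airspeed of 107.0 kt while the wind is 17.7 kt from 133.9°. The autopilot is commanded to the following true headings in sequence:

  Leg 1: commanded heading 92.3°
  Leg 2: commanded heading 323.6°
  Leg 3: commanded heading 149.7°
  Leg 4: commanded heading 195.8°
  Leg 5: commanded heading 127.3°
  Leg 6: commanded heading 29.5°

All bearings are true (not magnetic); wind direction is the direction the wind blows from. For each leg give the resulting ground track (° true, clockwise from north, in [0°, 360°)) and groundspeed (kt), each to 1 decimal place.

Leg 1: track=85.2°, groundspeed=94.5 kt
Leg 2: track=322.2°, groundspeed=124.5 kt
Leg 3: track=152.8°, groundspeed=90.1 kt
Leg 4: track=204.8°, groundspeed=99.9 kt
Leg 5: track=126.0°, groundspeed=89.4 kt
Leg 6: track=20.8°, groundspeed=112.7 kt

Leg 1: heading 92.3°; drift -7.1° → track 85.2°, groundspeed 94.5 kt
Leg 2: heading 323.6°; drift -1.4° → track 322.2°, groundspeed 124.5 kt
Leg 3: heading 149.7°; drift +3.1° → track 152.8°, groundspeed 90.1 kt
Leg 4: heading 195.8°; drift +9.0° → track 204.8°, groundspeed 99.9 kt
Leg 5: heading 127.3°; drift -1.3° → track 126.0°, groundspeed 89.4 kt
Leg 6: heading 29.5°; drift -8.7° → track 20.8°, groundspeed 112.7 kt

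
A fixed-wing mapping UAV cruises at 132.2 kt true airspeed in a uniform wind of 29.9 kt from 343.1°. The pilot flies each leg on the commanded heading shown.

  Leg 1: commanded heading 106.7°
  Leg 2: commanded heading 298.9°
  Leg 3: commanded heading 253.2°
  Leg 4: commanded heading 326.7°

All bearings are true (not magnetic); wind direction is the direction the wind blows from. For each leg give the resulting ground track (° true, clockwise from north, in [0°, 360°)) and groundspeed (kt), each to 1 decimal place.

Leg 1: heading 106.7°; drift +9.5° → track 116.2°, groundspeed 150.8 kt
Leg 2: heading 298.9°; drift -10.7° → track 288.2°, groundspeed 112.7 kt
Leg 3: heading 253.2°; drift -12.7° → track 240.5°, groundspeed 135.5 kt
Leg 4: heading 326.7°; drift -4.7° → track 322.0°, groundspeed 103.9 kt

Leg 1: track=116.2°, groundspeed=150.8 kt
Leg 2: track=288.2°, groundspeed=112.7 kt
Leg 3: track=240.5°, groundspeed=135.5 kt
Leg 4: track=322.0°, groundspeed=103.9 kt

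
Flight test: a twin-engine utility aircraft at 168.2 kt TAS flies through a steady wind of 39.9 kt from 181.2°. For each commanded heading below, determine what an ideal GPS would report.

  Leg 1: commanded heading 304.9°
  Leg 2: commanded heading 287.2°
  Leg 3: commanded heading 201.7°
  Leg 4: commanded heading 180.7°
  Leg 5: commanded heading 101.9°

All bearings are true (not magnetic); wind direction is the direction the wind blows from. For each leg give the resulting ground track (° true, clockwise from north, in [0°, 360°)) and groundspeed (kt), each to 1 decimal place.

Leg 1: track=314.8°, groundspeed=193.2 kt
Leg 2: track=299.3°, groundspeed=183.3 kt
Leg 3: track=207.8°, groundspeed=131.6 kt
Leg 4: track=180.5°, groundspeed=128.3 kt
Leg 5: track=88.2°, groundspeed=165.5 kt

Leg 1: heading 304.9°; drift +9.9° → track 314.8°, groundspeed 193.2 kt
Leg 2: heading 287.2°; drift +12.1° → track 299.3°, groundspeed 183.3 kt
Leg 3: heading 201.7°; drift +6.1° → track 207.8°, groundspeed 131.6 kt
Leg 4: heading 180.7°; drift -0.2° → track 180.5°, groundspeed 128.3 kt
Leg 5: heading 101.9°; drift -13.7° → track 88.2°, groundspeed 165.5 kt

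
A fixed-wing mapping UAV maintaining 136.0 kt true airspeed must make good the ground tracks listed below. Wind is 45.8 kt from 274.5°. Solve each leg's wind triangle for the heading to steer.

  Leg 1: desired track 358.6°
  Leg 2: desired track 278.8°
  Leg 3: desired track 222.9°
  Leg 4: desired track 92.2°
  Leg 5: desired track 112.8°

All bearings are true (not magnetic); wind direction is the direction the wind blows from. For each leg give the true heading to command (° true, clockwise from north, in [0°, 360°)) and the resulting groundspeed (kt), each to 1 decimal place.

Leg 1: desired track 358.6°; wind correction -19.6° → command heading 339.0°, groundspeed 123.4 kt
Leg 2: desired track 278.8°; wind correction -1.4° → command heading 277.4°, groundspeed 90.3 kt
Leg 3: desired track 222.9°; wind correction +15.3° → command heading 238.2°, groundspeed 102.7 kt
Leg 4: desired track 92.2°; wind correction -0.8° → command heading 91.4°, groundspeed 181.8 kt
Leg 5: desired track 112.8°; wind correction +6.1° → command heading 118.9°, groundspeed 178.7 kt

Leg 1: heading=339.0°, groundspeed=123.4 kt
Leg 2: heading=277.4°, groundspeed=90.3 kt
Leg 3: heading=238.2°, groundspeed=102.7 kt
Leg 4: heading=91.4°, groundspeed=181.8 kt
Leg 5: heading=118.9°, groundspeed=178.7 kt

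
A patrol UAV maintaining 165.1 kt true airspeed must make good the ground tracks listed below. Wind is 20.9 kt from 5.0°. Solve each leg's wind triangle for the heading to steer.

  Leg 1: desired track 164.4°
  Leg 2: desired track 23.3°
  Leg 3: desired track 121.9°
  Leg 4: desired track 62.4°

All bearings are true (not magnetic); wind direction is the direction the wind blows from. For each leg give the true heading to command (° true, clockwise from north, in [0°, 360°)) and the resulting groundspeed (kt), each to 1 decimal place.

Leg 1: heading=161.8°, groundspeed=184.5 kt
Leg 2: heading=21.0°, groundspeed=145.1 kt
Leg 3: heading=115.4°, groundspeed=173.5 kt
Leg 4: heading=56.3°, groundspeed=152.9 kt

Leg 1: desired track 164.4°; wind correction -2.6° → command heading 161.8°, groundspeed 184.5 kt
Leg 2: desired track 23.3°; wind correction -2.3° → command heading 21.0°, groundspeed 145.1 kt
Leg 3: desired track 121.9°; wind correction -6.5° → command heading 115.4°, groundspeed 173.5 kt
Leg 4: desired track 62.4°; wind correction -6.1° → command heading 56.3°, groundspeed 152.9 kt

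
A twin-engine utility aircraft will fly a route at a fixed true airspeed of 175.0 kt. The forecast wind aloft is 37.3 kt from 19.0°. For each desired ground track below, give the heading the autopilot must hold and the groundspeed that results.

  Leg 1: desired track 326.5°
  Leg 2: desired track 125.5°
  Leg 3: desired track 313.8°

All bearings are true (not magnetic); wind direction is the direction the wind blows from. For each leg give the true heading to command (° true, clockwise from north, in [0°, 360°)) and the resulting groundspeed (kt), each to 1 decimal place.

Leg 1: heading=336.2°, groundspeed=149.8 kt
Leg 2: heading=113.7°, groundspeed=181.9 kt
Leg 3: heading=325.0°, groundspeed=156.0 kt

Leg 1: desired track 326.5°; wind correction +9.7° → command heading 336.2°, groundspeed 149.8 kt
Leg 2: desired track 125.5°; wind correction -11.8° → command heading 113.7°, groundspeed 181.9 kt
Leg 3: desired track 313.8°; wind correction +11.2° → command heading 325.0°, groundspeed 156.0 kt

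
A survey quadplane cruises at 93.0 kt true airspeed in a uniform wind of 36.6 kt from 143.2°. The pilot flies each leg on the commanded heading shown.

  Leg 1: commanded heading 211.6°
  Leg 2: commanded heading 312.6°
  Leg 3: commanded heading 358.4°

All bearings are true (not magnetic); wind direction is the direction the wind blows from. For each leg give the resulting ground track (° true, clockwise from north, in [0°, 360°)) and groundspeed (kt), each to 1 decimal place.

Leg 1: heading 211.6°; drift +23.2° → track 234.8°, groundspeed 86.5 kt
Leg 2: heading 312.6°; drift +3.0° → track 315.6°, groundspeed 129.2 kt
Leg 3: heading 358.4°; drift -9.7° → track 348.7°, groundspeed 124.7 kt

Leg 1: track=234.8°, groundspeed=86.5 kt
Leg 2: track=315.6°, groundspeed=129.2 kt
Leg 3: track=348.7°, groundspeed=124.7 kt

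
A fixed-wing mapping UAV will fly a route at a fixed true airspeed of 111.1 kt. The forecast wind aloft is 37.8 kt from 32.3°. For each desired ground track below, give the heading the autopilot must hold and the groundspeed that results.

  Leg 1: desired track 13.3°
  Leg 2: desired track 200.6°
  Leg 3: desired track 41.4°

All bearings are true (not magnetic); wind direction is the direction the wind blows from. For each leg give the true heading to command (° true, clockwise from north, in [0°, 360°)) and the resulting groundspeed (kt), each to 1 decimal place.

Leg 1: heading=19.7°, groundspeed=74.7 kt
Leg 2: heading=196.6°, groundspeed=147.8 kt
Leg 3: heading=38.3°, groundspeed=73.6 kt

Leg 1: desired track 13.3°; wind correction +6.4° → command heading 19.7°, groundspeed 74.7 kt
Leg 2: desired track 200.6°; wind correction -4.0° → command heading 196.6°, groundspeed 147.8 kt
Leg 3: desired track 41.4°; wind correction -3.1° → command heading 38.3°, groundspeed 73.6 kt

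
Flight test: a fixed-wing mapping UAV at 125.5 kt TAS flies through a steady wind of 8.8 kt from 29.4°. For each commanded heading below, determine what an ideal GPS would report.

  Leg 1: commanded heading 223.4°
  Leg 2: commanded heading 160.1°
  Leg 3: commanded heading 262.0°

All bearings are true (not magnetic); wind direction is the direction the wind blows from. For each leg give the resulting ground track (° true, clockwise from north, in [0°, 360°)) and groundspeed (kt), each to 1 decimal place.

Leg 1: heading 223.4°; drift -0.9° → track 222.5°, groundspeed 134.1 kt
Leg 2: heading 160.1°; drift +2.9° → track 163.0°, groundspeed 131.4 kt
Leg 3: heading 262.0°; drift -3.1° → track 258.9°, groundspeed 131.0 kt

Leg 1: track=222.5°, groundspeed=134.1 kt
Leg 2: track=163.0°, groundspeed=131.4 kt
Leg 3: track=258.9°, groundspeed=131.0 kt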